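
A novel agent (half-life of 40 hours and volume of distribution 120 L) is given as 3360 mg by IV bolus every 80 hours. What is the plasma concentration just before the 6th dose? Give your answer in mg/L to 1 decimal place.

9.3 mg/L

f = (1/2)^(τ/t½) = (1/2)^(80/40) ≈ 0.2500.
C₀ = D/Vd = 3360/120 ≈ 28.000 mg/L.
Before the 6th dose, 5 doses have been given. Superposition: Cmin = C₀·(f + f² + … + f^5).
≈ 28.000 × (0.2500 + 0.0625 + 0.0156 + 0.0039 + 0.0010) ≈ 28.000 × 0.3330 ≈ 9.324 mg/L.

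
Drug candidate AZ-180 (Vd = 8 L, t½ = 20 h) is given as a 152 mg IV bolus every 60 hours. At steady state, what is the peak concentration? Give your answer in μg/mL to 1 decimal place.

The dosing interval is 3 half-lives, so f = 2^(−3) = 0.125.
Accumulation ratio R = 1/(1 − f) = 1/0.875 = 8/7.
Single-dose peak C₀ = D/Vd = 152/8 = 19 μg/mL.
Steady-state peak Cmax,ss = C₀·R = 19 × 8/7 ≈ 21.714 μg/mL.

21.7 μg/mL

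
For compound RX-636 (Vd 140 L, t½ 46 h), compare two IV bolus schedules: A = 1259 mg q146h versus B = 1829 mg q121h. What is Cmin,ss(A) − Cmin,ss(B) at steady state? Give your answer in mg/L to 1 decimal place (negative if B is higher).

-1.4 mg/L

Regimen A: f = (1/2)^(146/46) ≈ 0.1108; Cmin,ss = (1259/140)·f/(1−f) ≈ 1.121 mg/L.
Regimen B: f = (1/2)^(121/46) ≈ 0.1615; Cmin,ss = (1829/140)·f/(1−f) ≈ 2.516 mg/L.
Difference ≈ 1.121 − 2.516 ≈ -1.395 mg/L.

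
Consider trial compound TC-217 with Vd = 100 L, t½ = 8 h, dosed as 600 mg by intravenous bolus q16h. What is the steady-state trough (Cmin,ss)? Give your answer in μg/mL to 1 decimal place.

2.0 μg/mL

The dosing interval is 2 half-lives, so f = 2^(−2) = 0.25.
At steady state, R = 1/(1 − 0.25) = 4/3.
Single-dose peak C₀ = D/Vd = 600/100 = 6 μg/mL.
Steady-state peak Cmax,ss = C₀·R = 6 × 4/3 ≈ 8.000 μg/mL.
Steady-state trough Cmin,ss = Cmax,ss·f ≈ 8.000 × 0.25 ≈ 2.000 μg/mL.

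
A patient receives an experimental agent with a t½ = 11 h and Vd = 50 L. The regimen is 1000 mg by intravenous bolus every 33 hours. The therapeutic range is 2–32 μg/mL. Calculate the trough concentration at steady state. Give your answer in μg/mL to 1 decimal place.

The dosing interval is 3 half-lives, so f = 2^(−3) = 0.125.
At steady state, R = 1/(1 − 0.125) = 8/7.
Single-dose peak C₀ = D/Vd = 1000/50 = 20 μg/mL.
Steady-state peak Cmax,ss = C₀·R = 20 × 8/7 ≈ 22.857 μg/mL.
Steady-state trough Cmin,ss = Cmax,ss·f ≈ 22.857 × 0.125 ≈ 2.857 μg/mL.
Trough 2.9 μg/mL vs MEC 2 μg/mL: adequate.

2.9 μg/mL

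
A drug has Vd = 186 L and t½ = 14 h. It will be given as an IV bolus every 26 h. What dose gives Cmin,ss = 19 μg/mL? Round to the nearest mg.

τ/t½ = 26/14 ≈ 1.8571, so f = (1/2)^(26/14) ≈ 0.276022.
Cmin,ss = (D/Vd)·f/(1−f), so D = Cmin,ss·Vd·(1−f)/f.
D = 19 × 186 × (1−f)/f ≈ 19 × 186 × 2.62290 ≈ 9269.33 mg.

9269 mg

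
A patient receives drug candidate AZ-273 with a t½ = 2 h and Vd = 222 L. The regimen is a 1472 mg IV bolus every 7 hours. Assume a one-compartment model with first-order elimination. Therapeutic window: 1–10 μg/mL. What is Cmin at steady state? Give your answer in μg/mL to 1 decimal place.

0.6 μg/mL

τ/t½ = 7/2 ≈ 3.5, so fraction remaining f = (1/2)^(7/2) ≈ 0.0884.
Accumulation ratio R = 1/(1 − f) ≈ 1/0.9116 ≈ 1.0970.
Each bolus raises the concentration by D/Vd = 1472/222 ≈ 6.631 μg/mL.
Cmax,ss = C₀/(1 − f) ≈ 6.631/0.9116 ≈ 7.274 μg/mL.
One interval later, Cmin,ss = Cmax,ss·e^(−kτ) ≈ 7.274 × 0.0884 ≈ 0.643 μg/mL.
Trough 0.6 μg/mL vs MEC 1 μg/mL: subtherapeutic.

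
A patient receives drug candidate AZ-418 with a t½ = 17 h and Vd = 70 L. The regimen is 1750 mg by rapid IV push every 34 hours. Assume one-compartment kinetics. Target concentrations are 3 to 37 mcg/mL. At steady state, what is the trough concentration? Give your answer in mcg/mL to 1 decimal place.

8.3 mcg/mL

The dosing interval is 2 half-lives, so f = 2^(−2) = 0.25.
Accumulation ratio R = 1/(1 − f) = 1/0.75 = 4/3.
Single-dose peak C₀ = D/Vd = 1750/70 = 25 mcg/mL.
Steady-state peak Cmax,ss = C₀·R = 25 × 4/3 ≈ 33.333 mcg/mL.
Steady-state trough Cmin,ss = Cmax,ss·f ≈ 33.333 × 0.25 ≈ 8.333 mcg/mL.
Trough 8.3 mcg/mL vs MEC 3 mcg/mL: adequate.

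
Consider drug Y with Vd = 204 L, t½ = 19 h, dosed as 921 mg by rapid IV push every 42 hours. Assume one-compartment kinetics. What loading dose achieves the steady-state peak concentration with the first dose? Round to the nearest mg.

f = (1/2)^(42/19) ≈ 0.216055; accumulation ratio R = 1/(1−f) ≈ 1.27560.
Loading dose to hit Cmax,ss on first dose: D_load = D_maint·R ≈ 921 × 1.27560 ≈ 1174.83 mg.

1175 mg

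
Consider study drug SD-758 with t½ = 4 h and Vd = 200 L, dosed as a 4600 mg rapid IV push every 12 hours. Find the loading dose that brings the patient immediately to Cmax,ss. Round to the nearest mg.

5257 mg

f = (1/2)^(12/4) ≈ 0.125000; accumulation ratio R = 1/(1−f) ≈ 1.14286.
Loading dose to hit Cmax,ss on first dose: D_load = D_maint·R ≈ 4600 × 1.14286 ≈ 5257.16 mg.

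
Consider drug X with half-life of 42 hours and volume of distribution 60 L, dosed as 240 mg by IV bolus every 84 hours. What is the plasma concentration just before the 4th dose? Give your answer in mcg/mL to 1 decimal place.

1.3 mcg/mL

f = (1/2)^(τ/t½) = (1/2)^(84/42) ≈ 0.2500.
C₀ = D/Vd = 240/60 ≈ 4.000 mcg/mL.
Before the 4th dose, 3 doses have been given. Superposition: Cmin = C₀·(f + f² + … + f^3).
≈ 4.000 × (0.2500 + 0.0625 + 0.0156) ≈ 4.000 × 0.3281 ≈ 1.312 mcg/mL.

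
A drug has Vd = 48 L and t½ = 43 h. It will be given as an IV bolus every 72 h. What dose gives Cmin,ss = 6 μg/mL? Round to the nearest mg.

τ/t½ = 72/43 ≈ 1.6744, so f = (1/2)^(72/43) ≈ 0.313292.
Cmin,ss = (D/Vd)·f/(1−f), so D = Cmin,ss·Vd·(1−f)/f.
D = 6 × 48 × (1−f)/f ≈ 6 × 48 × 2.19191 ≈ 631.27 mg.

631 mg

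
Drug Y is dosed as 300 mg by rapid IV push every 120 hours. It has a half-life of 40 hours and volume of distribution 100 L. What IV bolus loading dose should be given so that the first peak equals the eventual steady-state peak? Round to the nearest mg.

343 mg

f = (1/2)^(120/40) ≈ 0.125000; accumulation ratio R = 1/(1−f) ≈ 1.14286.
Loading dose to hit Cmax,ss on first dose: D_load = D_maint·R ≈ 300 × 1.14286 ≈ 342.86 mg.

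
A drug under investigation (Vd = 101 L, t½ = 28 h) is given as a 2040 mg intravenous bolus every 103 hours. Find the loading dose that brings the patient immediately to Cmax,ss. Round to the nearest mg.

2213 mg

f = (1/2)^(103/28) ≈ 0.078098; accumulation ratio R = 1/(1−f) ≈ 1.08471.
Loading dose to hit Cmax,ss on first dose: D_load = D_maint·R ≈ 2040 × 1.08471 ≈ 2212.81 mg.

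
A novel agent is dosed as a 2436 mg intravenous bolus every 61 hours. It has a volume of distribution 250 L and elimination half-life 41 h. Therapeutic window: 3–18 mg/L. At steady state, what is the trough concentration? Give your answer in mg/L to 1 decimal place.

5.4 mg/L

k = ln2/t½ = ln2/41 ≈ 0.016906 h⁻¹; fraction remaining f = e^(−kτ) = e^(−0.016906×61) ≈ 0.3566.
At steady state, accumulation factor R = 1/(1 − e^(−kτ)) ≈ 1.5542.
Single-dose peak C₀ = D/Vd = 2436/250 ≈ 9.744 mg/L.
Steady-state peak Cmax,ss = C₀·R ≈ 9.744 × 1.5542 ≈ 15.144 mg/L.
Steady-state trough Cmin,ss = Cmax,ss·f ≈ 15.144 × 0.3566 ≈ 5.400 mg/L.
Trough 5.4 mg/L vs MEC 3 mg/L: adequate.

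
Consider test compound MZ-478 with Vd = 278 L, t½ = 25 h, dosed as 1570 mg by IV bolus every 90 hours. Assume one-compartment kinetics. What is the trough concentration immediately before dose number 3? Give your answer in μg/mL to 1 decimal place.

0.5 μg/mL

f = (1/2)^(τ/t½) = (1/2)^(90/25) ≈ 0.0825.
C₀ = D/Vd = 1570/278 ≈ 5.647 μg/mL.
Before the 3rd dose, 2 doses have been given. Superposition: Cmin = C₀·(f + f²).
≈ 5.647 × (0.0825 + 0.0068) ≈ 5.647 × 0.0893 ≈ 0.504 μg/mL.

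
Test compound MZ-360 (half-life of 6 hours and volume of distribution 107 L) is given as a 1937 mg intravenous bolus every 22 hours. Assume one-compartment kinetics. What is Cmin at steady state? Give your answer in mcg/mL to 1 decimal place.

1.5 mcg/mL

Over one 22-h interval, 22/6 ≈ 3.6667 half-lives elapse, leaving f ≈ 0.0787 of each dose.
Accumulation ratio R = 1/(1 − f) ≈ 1/0.9213 ≈ 1.0854.
Each bolus raises the concentration by D/Vd = 1937/107 ≈ 18.103 mcg/mL.
Cmax,ss = C₀/(1 − f) ≈ 18.103/0.9213 ≈ 19.649 mcg/mL.
Steady-state trough Cmin,ss = Cmax,ss·f ≈ 19.649 × 0.0787 ≈ 1.546 mcg/mL.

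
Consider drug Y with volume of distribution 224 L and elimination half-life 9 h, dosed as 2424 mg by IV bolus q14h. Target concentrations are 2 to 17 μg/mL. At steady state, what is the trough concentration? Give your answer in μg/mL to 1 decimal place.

k = ln2/t½ = ln2/9 ≈ 0.077016 h⁻¹; fraction remaining f = e^(−kτ) = e^(−0.077016×14) ≈ 0.3402.
Each bolus raises the concentration by D/Vd = 2424/224 ≈ 10.821 μg/mL.
Steady-state trough Cmin,ss = C₀·f/(1−f) ≈ 10.821 × 0.3402/0.6598 ≈ 5.579 μg/mL.
Trough 5.6 μg/mL vs MEC 2 μg/mL: adequate.

5.6 μg/mL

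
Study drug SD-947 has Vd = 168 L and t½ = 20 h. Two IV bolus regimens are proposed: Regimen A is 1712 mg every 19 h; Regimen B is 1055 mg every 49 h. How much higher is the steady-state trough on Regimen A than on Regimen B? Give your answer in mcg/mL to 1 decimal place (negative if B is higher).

Regimen A: f = (1/2)^(19/20) ≈ 0.5176; Cmin,ss = (1712/168)·f/(1−f) ≈ 10.934 mcg/mL.
Regimen B: f = (1/2)^(49/20) ≈ 0.1830; Cmin,ss = (1055/168)·f/(1−f) ≈ 1.407 mcg/mL.
Difference ≈ 10.934 − 1.407 ≈ 9.527 mcg/mL.

9.5 mcg/mL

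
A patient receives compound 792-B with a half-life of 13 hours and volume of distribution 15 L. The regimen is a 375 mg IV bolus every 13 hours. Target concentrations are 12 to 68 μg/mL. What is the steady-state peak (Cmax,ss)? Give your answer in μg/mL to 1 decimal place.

The dosing interval is 1 half-life, so f = 2^(−1) = 0.5.
Accumulation ratio R = 1/(1 − f) = 1/0.5 = 2/1.
Single-dose peak C₀ = D/Vd = 375/15 = 25 μg/mL.
Steady-state peak Cmax,ss = C₀·R = 25 × 2/1 ≈ 50.000 μg/mL.
Peak 50.0 μg/mL vs MTC 68 μg/mL: below toxic threshold.

50.0 μg/mL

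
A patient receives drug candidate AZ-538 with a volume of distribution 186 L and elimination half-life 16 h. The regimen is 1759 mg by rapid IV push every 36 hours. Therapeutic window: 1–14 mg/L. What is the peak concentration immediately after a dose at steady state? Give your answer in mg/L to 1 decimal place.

12.0 mg/L

Over one 36-h interval, 36/16 ≈ 2.25 half-lives elapse, leaving f ≈ 0.2102 of each dose.
At steady state, accumulation factor R = 1/(1 − e^(−kτ)) ≈ 1.2661.
Each bolus raises the concentration by D/Vd = 1759/186 ≈ 9.457 mg/L.
Cmax,ss = C₀/(1 − f) ≈ 9.457/0.7898 ≈ 11.974 mg/L.
Peak 12.0 mg/L vs MTC 14 mg/L: below toxic threshold.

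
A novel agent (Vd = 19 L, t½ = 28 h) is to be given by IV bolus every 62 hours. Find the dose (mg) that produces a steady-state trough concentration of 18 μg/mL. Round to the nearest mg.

1245 mg

τ/t½ = 62/28 ≈ 2.2143, so f = (1/2)^(62/28) ≈ 0.215493.
Cmin,ss = (D/Vd)·f/(1−f), so D = Cmin,ss·Vd·(1−f)/f.
D = 18 × 19 × (1−f)/f ≈ 18 × 19 × 3.64052 ≈ 1245.06 mg.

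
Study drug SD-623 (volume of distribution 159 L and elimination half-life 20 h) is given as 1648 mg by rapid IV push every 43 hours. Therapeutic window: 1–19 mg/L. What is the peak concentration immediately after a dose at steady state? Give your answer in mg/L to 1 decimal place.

k = ln2/t½ = ln2/20 ≈ 0.034657 h⁻¹; fraction remaining f = e^(−kτ) = e^(−0.034657×43) ≈ 0.2253.
Accumulation ratio R = 1/(1 − f) ≈ 1/0.7747 ≈ 1.2908.
Single-dose peak C₀ = D/Vd = 1648/159 ≈ 10.365 mg/L.
Cmax,ss = C₀/(1 − f) ≈ 10.365/0.7747 ≈ 13.379 mg/L.
Peak 13.4 mg/L vs MTC 19 mg/L: below toxic threshold.

13.4 mg/L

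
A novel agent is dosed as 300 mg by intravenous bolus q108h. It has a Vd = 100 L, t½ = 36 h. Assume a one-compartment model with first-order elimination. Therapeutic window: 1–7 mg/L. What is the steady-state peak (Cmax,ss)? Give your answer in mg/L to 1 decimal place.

The dosing interval is 3 half-lives, so f = 2^(−3) = 0.125.
At steady state, R = 1/(1 − 0.125) = 8/7.
Single-dose peak C₀ = D/Vd = 300/100 = 3 mg/L.
Steady-state peak Cmax,ss = C₀·R = 3 × 8/7 ≈ 3.429 mg/L.
Peak 3.4 mg/L vs MTC 7 mg/L: below toxic threshold.

3.4 mg/L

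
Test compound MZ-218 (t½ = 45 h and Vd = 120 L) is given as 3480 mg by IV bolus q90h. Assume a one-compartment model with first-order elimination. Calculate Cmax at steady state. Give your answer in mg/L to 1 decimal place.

The dosing interval is 2 half-lives, so f = 2^(−2) = 0.25.
At steady state, R = 1/(1 − 0.25) = 4/3.
Single-dose peak C₀ = D/Vd = 3480/120 = 29 mg/L.
Steady-state peak Cmax,ss = C₀·R = 29 × 4/3 ≈ 38.667 mg/L.

38.7 mg/L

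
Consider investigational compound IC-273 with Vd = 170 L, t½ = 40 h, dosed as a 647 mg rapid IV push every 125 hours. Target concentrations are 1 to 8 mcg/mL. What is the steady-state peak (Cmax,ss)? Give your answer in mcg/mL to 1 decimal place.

4.3 mcg/mL

Over one 125-h interval, 125/40 ≈ 3.125 half-lives elapse, leaving f ≈ 0.1146 of each dose.
At steady state, accumulation factor R = 1/(1 − e^(−kτ)) ≈ 1.1294.
Each bolus raises the concentration by D/Vd = 647/170 ≈ 3.806 mcg/mL.
Steady-state peak Cmax,ss = C₀·R ≈ 3.806 × 1.1294 ≈ 4.298 mcg/mL.
Peak 4.3 mcg/mL vs MTC 8 mcg/mL: below toxic threshold.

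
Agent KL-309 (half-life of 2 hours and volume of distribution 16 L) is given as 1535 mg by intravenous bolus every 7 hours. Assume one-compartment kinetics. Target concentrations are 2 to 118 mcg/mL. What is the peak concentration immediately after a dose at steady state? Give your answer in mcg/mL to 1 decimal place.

Over one 7-h interval, 7/2 ≈ 3.5 half-lives elapse, leaving f ≈ 0.0884 of each dose.
Accumulation ratio R = 1/(1 − f) ≈ 1/0.9116 ≈ 1.0970.
Single-dose peak C₀ = D/Vd = 1535/16 ≈ 95.938 mcg/mL.
Steady-state peak Cmax,ss = C₀·R ≈ 95.938 × 1.0970 ≈ 105.244 mcg/mL.
Peak 105.2 mcg/mL vs MTC 118 mcg/mL: below toxic threshold.

105.2 mcg/mL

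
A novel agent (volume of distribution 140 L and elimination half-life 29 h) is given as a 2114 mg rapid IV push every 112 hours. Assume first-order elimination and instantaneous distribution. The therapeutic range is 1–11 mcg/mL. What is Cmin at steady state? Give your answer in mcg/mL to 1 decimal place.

1.1 mcg/mL

Over one 112-h interval, 112/29 ≈ 3.8621 half-lives elapse, leaving f ≈ 0.0688 of each dose.
At steady state, accumulation factor R = 1/(1 − e^(−kτ)) ≈ 1.0739.
Each bolus raises the concentration by D/Vd = 2114/140 ≈ 15.100 mcg/mL.
Steady-state peak Cmax,ss = C₀·R ≈ 15.100 × 1.0739 ≈ 16.216 mcg/mL.
One interval later, Cmin,ss = Cmax,ss·e^(−kτ) ≈ 16.216 × 0.0688 ≈ 1.116 mcg/mL.
Trough 1.1 mcg/mL vs MEC 1 mcg/mL: adequate.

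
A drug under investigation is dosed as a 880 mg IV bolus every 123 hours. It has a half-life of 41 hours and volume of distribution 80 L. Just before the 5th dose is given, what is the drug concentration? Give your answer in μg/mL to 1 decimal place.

f = (1/2)^(τ/t½) = (1/2)^(123/41) ≈ 0.1250.
C₀ = D/Vd = 880/80 ≈ 11.000 μg/mL.
Before the 5th dose, 4 doses have been given. Superposition: Cmin = C₀·(f + f² + … + f^4).
≈ 11.000 × (0.1250 + 0.0156 + 0.0020 + 0.0002) ≈ 11.000 × 0.1428 ≈ 1.571 μg/mL.

1.6 μg/mL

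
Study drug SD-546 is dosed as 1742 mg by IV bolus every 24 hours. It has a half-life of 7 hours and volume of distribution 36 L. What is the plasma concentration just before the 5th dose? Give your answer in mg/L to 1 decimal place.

f = (1/2)^(τ/t½) = (1/2)^(24/7) ≈ 0.0929.
C₀ = D/Vd = 1742/36 ≈ 48.389 mg/L.
Before the 5th dose, 4 doses have been given. Superposition: Cmin = C₀·(f + f² + … + f^4).
≈ 48.389 × (0.0929 + 0.0086 + 0.0008 + 0.0001) ≈ 48.389 × 0.1024 ≈ 4.955 mg/L.

5.0 mg/L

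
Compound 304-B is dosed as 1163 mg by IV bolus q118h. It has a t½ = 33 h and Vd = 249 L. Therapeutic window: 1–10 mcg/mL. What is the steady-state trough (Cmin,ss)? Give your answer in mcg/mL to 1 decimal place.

k = ln2/t½ = ln2/33 ≈ 0.021004 h⁻¹; fraction remaining f = e^(−kτ) = e^(−0.021004×118) ≈ 0.0839.
Accumulation ratio R = 1/(1 − f) ≈ 1/0.9161 ≈ 1.0916.
Each bolus raises the concentration by D/Vd = 1163/249 ≈ 4.671 mcg/mL.
Cmax,ss = C₀/(1 − f) ≈ 4.671/0.9161 ≈ 5.099 mcg/mL.
Steady-state trough Cmin,ss = Cmax,ss·f ≈ 5.099 × 0.0839 ≈ 0.428 mcg/mL.
Trough 0.4 mcg/mL vs MEC 1 mcg/mL: subtherapeutic.

0.4 mcg/mL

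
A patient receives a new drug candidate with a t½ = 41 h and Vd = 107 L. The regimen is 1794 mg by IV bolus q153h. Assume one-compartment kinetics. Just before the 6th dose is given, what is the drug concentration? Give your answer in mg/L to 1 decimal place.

f = (1/2)^(τ/t½) = (1/2)^(153/41) ≈ 0.0753.
C₀ = D/Vd = 1794/107 ≈ 16.766 mg/L.
Before the 6th dose, 5 doses have been given. Superposition: Cmin = C₀·(f + f² + … + f^5).
≈ 16.766 × (0.0753 + 0.0057 + 0.0004 + 0.0000 + 0.0000) ≈ 16.766 × 0.0814 ≈ 1.365 mg/L.

1.4 mg/L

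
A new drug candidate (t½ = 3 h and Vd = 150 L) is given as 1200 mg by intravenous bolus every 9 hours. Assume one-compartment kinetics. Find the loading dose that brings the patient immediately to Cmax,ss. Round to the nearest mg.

1371 mg

f = (1/2)^(9/3) ≈ 0.125000; accumulation ratio R = 1/(1−f) ≈ 1.14286.
Loading dose to hit Cmax,ss on first dose: D_load = D_maint·R ≈ 1200 × 1.14286 ≈ 1371.43 mg.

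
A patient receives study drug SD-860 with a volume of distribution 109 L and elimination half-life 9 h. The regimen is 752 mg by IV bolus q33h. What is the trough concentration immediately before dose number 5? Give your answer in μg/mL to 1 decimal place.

0.6 μg/mL

f = (1/2)^(τ/t½) = (1/2)^(33/9) ≈ 0.0787.
C₀ = D/Vd = 752/109 ≈ 6.899 μg/mL.
Before the 5th dose, 4 doses have been given. Superposition: Cmin = C₀·(f + f² + … + f^4).
≈ 6.899 × (0.0787 + 0.0062 + 0.0005 + 0.0000) ≈ 6.899 × 0.0854 ≈ 0.589 μg/mL.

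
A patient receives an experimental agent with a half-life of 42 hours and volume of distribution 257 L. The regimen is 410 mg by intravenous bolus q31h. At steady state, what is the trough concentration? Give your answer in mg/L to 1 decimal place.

Over one 31-h interval, 31/42 ≈ 0.7381 half-lives elapse, leaving f ≈ 0.5995 of each dose.
Each bolus raises the concentration by D/Vd = 410/257 ≈ 1.595 mg/L.
Steady-state trough Cmin,ss = C₀·f/(1−f) ≈ 1.595 × 0.5995/0.4005 ≈ 2.388 mg/L.

2.4 mg/L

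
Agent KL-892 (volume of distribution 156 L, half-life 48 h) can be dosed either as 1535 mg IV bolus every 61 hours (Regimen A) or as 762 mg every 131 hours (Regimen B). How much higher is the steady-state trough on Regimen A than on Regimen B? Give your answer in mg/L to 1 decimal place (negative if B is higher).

6.1 mg/L

Regimen A: f = (1/2)^(61/48) ≈ 0.4144; Cmin,ss = (1535/156)·f/(1−f) ≈ 6.963 mg/L.
Regimen B: f = (1/2)^(131/48) ≈ 0.1508; Cmin,ss = (762/156)·f/(1−f) ≈ 0.867 mg/L.
Difference ≈ 6.963 − 0.867 ≈ 6.096 mg/L.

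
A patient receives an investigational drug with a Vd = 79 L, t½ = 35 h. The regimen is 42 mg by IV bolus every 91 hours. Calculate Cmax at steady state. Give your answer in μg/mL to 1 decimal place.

0.6 μg/mL

k = ln2/t½ = ln2/35 ≈ 0.019804 h⁻¹; fraction remaining f = e^(−kτ) = e^(−0.019804×91) ≈ 0.1649.
At steady state, accumulation factor R = 1/(1 − e^(−kτ)) ≈ 1.1975.
Single-dose peak C₀ = D/Vd = 42/79 ≈ 0.532 μg/mL.
Steady-state peak Cmax,ss = C₀·R ≈ 0.532 × 1.1975 ≈ 0.637 μg/mL.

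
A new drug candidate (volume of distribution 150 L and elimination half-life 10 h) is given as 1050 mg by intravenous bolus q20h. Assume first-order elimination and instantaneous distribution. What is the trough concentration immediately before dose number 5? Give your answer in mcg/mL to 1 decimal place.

f = (1/2)^(τ/t½) = (1/2)^(20/10) ≈ 0.2500.
C₀ = D/Vd = 1050/150 ≈ 7.000 mcg/mL.
Before the 5th dose, 4 doses have been given. Superposition: Cmin = C₀·(f + f² + … + f^4).
≈ 7.000 × (0.2500 + 0.0625 + 0.0156 + 0.0039) ≈ 7.000 × 0.3320 ≈ 2.324 mcg/mL.

2.3 mcg/mL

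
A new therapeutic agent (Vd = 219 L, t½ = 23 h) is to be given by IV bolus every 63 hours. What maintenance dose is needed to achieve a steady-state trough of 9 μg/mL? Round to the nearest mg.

11189 mg

τ/t½ = 63/23 ≈ 2.7391, so f = (1/2)^(63/23) ≈ 0.149775.
Cmin,ss = (D/Vd)·f/(1−f), so D = Cmin,ss·Vd·(1−f)/f.
D = 9 × 219 × (1−f)/f ≈ 9 × 219 × 5.67668 ≈ 11188.74 mg.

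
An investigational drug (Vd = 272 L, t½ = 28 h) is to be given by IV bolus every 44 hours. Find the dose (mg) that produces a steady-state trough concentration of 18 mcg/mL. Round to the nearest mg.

τ/t½ = 44/28 ≈ 1.5714, so f = (1/2)^(44/28) ≈ 0.336475.
Cmin,ss = (D/Vd)·f/(1−f), so D = Cmin,ss·Vd·(1−f)/f.
D = 18 × 272 × (1−f)/f ≈ 18 × 272 × 1.97199 ≈ 9654.86 mg.

9655 mg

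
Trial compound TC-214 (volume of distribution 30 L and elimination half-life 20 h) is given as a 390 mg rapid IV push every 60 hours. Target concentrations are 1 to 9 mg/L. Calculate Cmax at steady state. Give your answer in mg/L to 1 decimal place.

τ = 60 h = 3 half-lives, so f = (1/2)^3 = 0.125.
Accumulation ratio R = 1/(1 − f) = 1/0.875 = 8/7.
Single-dose peak C₀ = D/Vd = 390/30 = 13 mg/L.
Steady-state peak Cmax,ss = C₀·R = 13 × 8/7 ≈ 14.857 mg/L.
Peak 14.9 mg/L vs MTC 9 mg/L: exceeds toxic threshold.

14.9 mg/L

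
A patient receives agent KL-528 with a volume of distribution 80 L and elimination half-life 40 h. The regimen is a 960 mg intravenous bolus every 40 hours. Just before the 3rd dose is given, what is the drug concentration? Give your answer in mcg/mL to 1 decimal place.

f = (1/2)^(τ/t½) = (1/2)^(40/40) ≈ 0.5000.
C₀ = D/Vd = 960/80 ≈ 12.000 mcg/mL.
Before the 3rd dose, 2 doses have been given. Superposition: Cmin = C₀·(f + f²).
≈ 12.000 × (0.5000 + 0.2500) ≈ 12.000 × 0.7500 ≈ 9.000 mcg/mL.

9.0 mcg/mL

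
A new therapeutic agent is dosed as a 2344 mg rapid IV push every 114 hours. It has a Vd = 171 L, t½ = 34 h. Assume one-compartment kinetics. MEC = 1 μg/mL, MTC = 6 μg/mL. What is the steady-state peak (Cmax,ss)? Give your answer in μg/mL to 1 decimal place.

15.2 μg/mL

τ/t½ = 114/34 ≈ 3.3529, so fraction remaining f = (1/2)^(114/34) ≈ 0.0979.
At steady state, accumulation factor R = 1/(1 − e^(−kτ)) ≈ 1.1085.
Single-dose peak C₀ = D/Vd = 2344/171 ≈ 13.708 μg/mL.
Steady-state peak Cmax,ss = C₀·R ≈ 13.708 × 1.1085 ≈ 15.195 μg/mL.
Peak 15.2 μg/mL vs MTC 6 μg/mL: exceeds toxic threshold.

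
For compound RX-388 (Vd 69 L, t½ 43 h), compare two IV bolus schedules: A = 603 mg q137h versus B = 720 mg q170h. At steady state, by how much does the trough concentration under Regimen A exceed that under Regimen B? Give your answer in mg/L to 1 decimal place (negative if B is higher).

Regimen A: f = (1/2)^(137/43) ≈ 0.1099; Cmin,ss = (603/69)·f/(1−f) ≈ 1.079 mg/L.
Regimen B: f = (1/2)^(170/43) ≈ 0.0645; Cmin,ss = (720/69)·f/(1−f) ≈ 0.719 mg/L.
Difference ≈ 1.079 − 0.719 ≈ 0.360 mg/L.

0.4 mg/L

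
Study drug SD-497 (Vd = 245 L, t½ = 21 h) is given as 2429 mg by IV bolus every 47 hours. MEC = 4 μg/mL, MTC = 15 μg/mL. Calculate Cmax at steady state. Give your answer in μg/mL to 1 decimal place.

12.6 μg/mL

τ/t½ = 47/21 ≈ 2.2381, so fraction remaining f = (1/2)^(47/21) ≈ 0.2120.
Accumulation ratio R = 1/(1 − f) ≈ 1/0.7880 ≈ 1.2690.
Single-dose peak C₀ = D/Vd = 2429/245 ≈ 9.914 μg/mL.
Steady-state peak Cmax,ss = C₀·R ≈ 9.914 × 1.2690 ≈ 12.581 μg/mL.
Peak 12.6 μg/mL vs MTC 15 μg/mL: below toxic threshold.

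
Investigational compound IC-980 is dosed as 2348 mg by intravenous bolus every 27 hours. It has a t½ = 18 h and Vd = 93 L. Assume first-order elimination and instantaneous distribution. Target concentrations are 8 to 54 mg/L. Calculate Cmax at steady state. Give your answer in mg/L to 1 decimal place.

τ/t½ = 27/18 ≈ 1.5, so fraction remaining f = (1/2)^(27/18) ≈ 0.3536.
At steady state, accumulation factor R = 1/(1 − e^(−kτ)) ≈ 1.5470.
Each bolus raises the concentration by D/Vd = 2348/93 ≈ 25.247 mg/L.
Steady-state peak Cmax,ss = C₀·R ≈ 25.247 × 1.5470 ≈ 39.057 mg/L.
Peak 39.1 mg/L vs MTC 54 mg/L: below toxic threshold.

39.1 mg/L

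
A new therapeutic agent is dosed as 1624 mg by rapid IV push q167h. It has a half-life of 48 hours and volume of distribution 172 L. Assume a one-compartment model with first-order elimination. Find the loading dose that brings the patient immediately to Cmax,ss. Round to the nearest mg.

f = (1/2)^(167/48) ≈ 0.089674; accumulation ratio R = 1/(1−f) ≈ 1.09851.
Loading dose to hit Cmax,ss on first dose: D_load = D_maint·R ≈ 1624 × 1.09851 ≈ 1783.98 mg.

1784 mg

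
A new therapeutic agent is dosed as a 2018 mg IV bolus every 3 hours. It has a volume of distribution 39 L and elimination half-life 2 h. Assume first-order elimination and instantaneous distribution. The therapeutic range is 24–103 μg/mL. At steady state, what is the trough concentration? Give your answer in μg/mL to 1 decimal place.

k = ln2/t½ = ln2/2 ≈ 0.346574 h⁻¹; fraction remaining f = e^(−kτ) = e^(−0.346574×3) ≈ 0.3536.
At steady state, accumulation factor R = 1/(1 − e^(−kτ)) ≈ 1.5470.
Single-dose peak C₀ = D/Vd = 2018/39 ≈ 51.744 μg/mL.
Cmax,ss = C₀/(1 − f) ≈ 51.744/0.6464 ≈ 80.050 μg/mL.
Steady-state trough Cmin,ss = Cmax,ss·f ≈ 80.050 × 0.3536 ≈ 28.306 μg/mL.
Trough 28.3 μg/mL vs MEC 24 μg/mL: adequate.

28.3 μg/mL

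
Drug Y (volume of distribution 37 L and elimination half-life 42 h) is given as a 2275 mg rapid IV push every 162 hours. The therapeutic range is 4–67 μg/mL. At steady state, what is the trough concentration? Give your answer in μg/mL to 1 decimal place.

4.6 μg/mL

Over one 162-h interval, 162/42 ≈ 3.8571 half-lives elapse, leaving f ≈ 0.0690 of each dose.
At steady state, accumulation factor R = 1/(1 − e^(−kτ)) ≈ 1.0741.
Each bolus raises the concentration by D/Vd = 2275/37 ≈ 61.486 μg/mL.
Cmax,ss = C₀/(1 − f) ≈ 61.486/0.9310 ≈ 66.043 μg/mL.
Steady-state trough Cmin,ss = Cmax,ss·f ≈ 66.043 × 0.0690 ≈ 4.557 μg/mL.
Trough 4.6 μg/mL vs MEC 4 μg/mL: adequate.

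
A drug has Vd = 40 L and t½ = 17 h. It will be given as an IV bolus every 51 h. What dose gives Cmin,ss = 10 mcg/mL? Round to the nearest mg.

τ/t½ = 51/17 ≈ 3, so f = (1/2)^(51/17) ≈ 0.125000.
Cmin,ss = (D/Vd)·f/(1−f), so D = Cmin,ss·Vd·(1−f)/f.
D = 10 × 40 × (1−f)/f ≈ 10 × 40 × 7.00000 ≈ 2800.00 mg.

2800 mg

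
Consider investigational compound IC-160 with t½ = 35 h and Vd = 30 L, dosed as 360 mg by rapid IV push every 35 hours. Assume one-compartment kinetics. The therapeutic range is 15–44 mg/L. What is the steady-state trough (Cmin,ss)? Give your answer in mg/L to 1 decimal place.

The dosing interval is 1 half-life, so f = 2^(−1) = 0.5.
Accumulation ratio R = 1/(1 − f) = 1/0.5 = 2/1.
Single-dose peak C₀ = D/Vd = 360/30 = 12 mg/L.
Steady-state peak Cmax,ss = C₀·R = 12 × 2/1 ≈ 24.000 mg/L.
Steady-state trough Cmin,ss = Cmax,ss·f ≈ 24.000 × 0.5 ≈ 12.000 mg/L.
Trough 12.0 mg/L vs MEC 15 mg/L: subtherapeutic.

12.0 mg/L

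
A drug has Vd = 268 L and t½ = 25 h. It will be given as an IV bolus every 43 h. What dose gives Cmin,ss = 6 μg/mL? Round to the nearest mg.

τ/t½ = 43/25 ≈ 1.72, so f = (1/2)^(43/25) ≈ 0.303549.
Cmin,ss = (D/Vd)·f/(1−f), so D = Cmin,ss·Vd·(1−f)/f.
D = 6 × 268 × (1−f)/f ≈ 6 × 268 × 2.29436 ≈ 3689.33 mg.

3689 mg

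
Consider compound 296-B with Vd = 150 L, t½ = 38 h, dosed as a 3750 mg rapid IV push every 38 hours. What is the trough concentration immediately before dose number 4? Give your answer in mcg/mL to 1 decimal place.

21.9 mcg/mL

f = (1/2)^(τ/t½) = (1/2)^(38/38) ≈ 0.5000.
C₀ = D/Vd = 3750/150 ≈ 25.000 mcg/mL.
Before the 4th dose, 3 doses have been given. Superposition: Cmin = C₀·(f + f² + … + f^3).
≈ 25.000 × (0.5000 + 0.2500 + 0.1250) ≈ 25.000 × 0.8750 ≈ 21.875 mcg/mL.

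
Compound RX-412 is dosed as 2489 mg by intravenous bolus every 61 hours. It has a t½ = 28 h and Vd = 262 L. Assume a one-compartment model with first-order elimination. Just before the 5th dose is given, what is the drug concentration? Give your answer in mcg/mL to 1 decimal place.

2.7 mcg/mL

f = (1/2)^(τ/t½) = (1/2)^(61/28) ≈ 0.2209.
C₀ = D/Vd = 2489/262 ≈ 9.500 mcg/mL.
Before the 5th dose, 4 doses have been given. Superposition: Cmin = C₀·(f + f² + … + f^4).
≈ 9.500 × (0.2209 + 0.0488 + 0.0108 + 0.0024) ≈ 9.500 × 0.2829 ≈ 2.688 mcg/mL.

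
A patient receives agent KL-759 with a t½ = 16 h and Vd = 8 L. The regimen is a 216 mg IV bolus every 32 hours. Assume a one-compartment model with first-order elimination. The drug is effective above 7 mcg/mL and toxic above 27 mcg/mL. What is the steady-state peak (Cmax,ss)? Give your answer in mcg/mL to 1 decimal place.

The dosing interval is 2 half-lives, so f = 2^(−2) = 0.25.
Accumulation ratio R = 1/(1 − f) = 1/0.75 = 4/3.
Single-dose peak C₀ = D/Vd = 216/8 = 27 mcg/mL.
Steady-state peak Cmax,ss = C₀·R = 27 × 4/3 ≈ 36.000 mcg/mL.
Peak 36.0 mcg/mL vs MTC 27 mcg/mL: exceeds toxic threshold.

36.0 mcg/mL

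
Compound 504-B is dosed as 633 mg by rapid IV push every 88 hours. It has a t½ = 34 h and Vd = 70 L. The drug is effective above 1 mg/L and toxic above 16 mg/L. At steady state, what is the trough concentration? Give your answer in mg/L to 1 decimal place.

1.8 mg/L

Over one 88-h interval, 88/34 ≈ 2.5882 half-lives elapse, leaving f ≈ 0.1663 of each dose.
Each bolus raises the concentration by D/Vd = 633/70 ≈ 9.043 mg/L.
Steady-state trough Cmin,ss = C₀·f/(1−f) ≈ 9.043 × 0.1663/0.8337 ≈ 1.804 mg/L.
Trough 1.8 mg/L vs MEC 1 mg/L: adequate.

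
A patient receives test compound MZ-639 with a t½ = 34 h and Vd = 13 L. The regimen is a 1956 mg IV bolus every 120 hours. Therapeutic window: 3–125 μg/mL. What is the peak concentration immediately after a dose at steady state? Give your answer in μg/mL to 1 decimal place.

164.7 μg/mL

k = ln2/t½ = ln2/34 ≈ 0.020387 h⁻¹; fraction remaining f = e^(−kτ) = e^(−0.020387×120) ≈ 0.0866.
At steady state, accumulation factor R = 1/(1 − e^(−kτ)) ≈ 1.0948.
Single-dose peak C₀ = D/Vd = 1956/13 ≈ 150.462 μg/mL.
Cmax,ss = C₀/(1 − f) ≈ 150.462/0.9134 ≈ 164.727 μg/mL.
Peak 164.7 μg/mL vs MTC 125 μg/mL: exceeds toxic threshold.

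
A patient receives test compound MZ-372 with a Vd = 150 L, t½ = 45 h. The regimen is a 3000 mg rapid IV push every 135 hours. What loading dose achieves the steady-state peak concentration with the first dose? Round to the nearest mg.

3429 mg

f = (1/2)^(135/45) ≈ 0.125000; accumulation ratio R = 1/(1−f) ≈ 1.14286.
Loading dose to hit Cmax,ss on first dose: D_load = D_maint·R ≈ 3000 × 1.14286 ≈ 3428.58 mg.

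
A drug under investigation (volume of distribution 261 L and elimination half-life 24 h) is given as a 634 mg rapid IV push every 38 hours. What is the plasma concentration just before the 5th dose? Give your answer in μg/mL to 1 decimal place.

f = (1/2)^(τ/t½) = (1/2)^(38/24) ≈ 0.3337.
C₀ = D/Vd = 634/261 ≈ 2.429 μg/mL.
Before the 5th dose, 4 doses have been given. Superposition: Cmin = C₀·(f + f² + … + f^4).
≈ 2.429 × (0.3337 + 0.1114 + 0.0372 + 0.0124) ≈ 2.429 × 0.4947 ≈ 1.202 μg/mL.

1.2 μg/mL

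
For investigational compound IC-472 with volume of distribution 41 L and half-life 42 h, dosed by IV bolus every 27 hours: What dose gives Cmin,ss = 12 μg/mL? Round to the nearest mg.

276 mg

τ/t½ = 27/42 ≈ 0.64286, so f = (1/2)^(27/42) ≈ 0.640443.
Cmin,ss = (D/Vd)·f/(1−f), so D = Cmin,ss·Vd·(1−f)/f.
D = 12 × 41 × (1−f)/f ≈ 12 × 41 × 0.56142 ≈ 276.22 mg.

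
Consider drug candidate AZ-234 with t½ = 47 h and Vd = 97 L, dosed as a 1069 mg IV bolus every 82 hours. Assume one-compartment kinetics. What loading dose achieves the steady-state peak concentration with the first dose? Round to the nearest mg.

f = (1/2)^(82/47) ≈ 0.298400; accumulation ratio R = 1/(1−f) ≈ 1.42531.
Loading dose to hit Cmax,ss on first dose: D_load = D_maint·R ≈ 1069 × 1.42531 ≈ 1523.66 mg.

1524 mg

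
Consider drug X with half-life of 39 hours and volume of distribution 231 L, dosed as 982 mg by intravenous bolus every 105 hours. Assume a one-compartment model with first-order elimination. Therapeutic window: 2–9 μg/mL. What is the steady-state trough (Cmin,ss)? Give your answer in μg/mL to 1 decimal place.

0.8 μg/mL

Over one 105-h interval, 105/39 ≈ 2.6923 half-lives elapse, leaving f ≈ 0.1547 of each dose.
Single-dose peak C₀ = D/Vd = 982/231 ≈ 4.251 μg/mL.
Steady-state trough Cmin,ss = C₀·f/(1−f) ≈ 4.251 × 0.1547/0.8453 ≈ 0.778 μg/mL.
Trough 0.8 μg/mL vs MEC 2 μg/mL: subtherapeutic.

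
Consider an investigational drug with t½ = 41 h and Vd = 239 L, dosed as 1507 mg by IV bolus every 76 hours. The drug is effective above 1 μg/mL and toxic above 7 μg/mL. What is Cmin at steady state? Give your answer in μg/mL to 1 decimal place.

2.4 μg/mL

Over one 76-h interval, 76/41 ≈ 1.8537 half-lives elapse, leaving f ≈ 0.2767 of each dose.
Single-dose peak C₀ = D/Vd = 1507/239 ≈ 6.305 μg/mL.
Steady-state trough Cmin,ss = C₀·f/(1−f) ≈ 6.305 × 0.2767/0.7233 ≈ 2.412 μg/mL.
Trough 2.4 μg/mL vs MEC 1 μg/mL: adequate.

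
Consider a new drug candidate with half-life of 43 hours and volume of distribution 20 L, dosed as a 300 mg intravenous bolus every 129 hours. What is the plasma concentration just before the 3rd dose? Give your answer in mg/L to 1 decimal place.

f = (1/2)^(τ/t½) = (1/2)^(129/43) ≈ 0.1250.
C₀ = D/Vd = 300/20 ≈ 15.000 mg/L.
Before the 3rd dose, 2 doses have been given. Superposition: Cmin = C₀·(f + f²).
≈ 15.000 × (0.1250 + 0.0156) ≈ 15.000 × 0.1406 ≈ 2.109 mg/L.

2.1 mg/L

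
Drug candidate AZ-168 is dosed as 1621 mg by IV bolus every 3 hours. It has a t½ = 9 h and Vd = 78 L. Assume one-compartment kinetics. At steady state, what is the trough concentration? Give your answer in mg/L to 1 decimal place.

k = ln2/t½ = ln2/9 ≈ 0.077016 h⁻¹; fraction remaining f = e^(−kτ) = e^(−0.077016×3) ≈ 0.7937.
At steady state, accumulation factor R = 1/(1 − e^(−kτ)) ≈ 4.8473.
Each bolus raises the concentration by D/Vd = 1621/78 ≈ 20.782 mg/L.
Steady-state peak Cmax,ss = C₀·R ≈ 20.782 × 4.8473 ≈ 100.737 mg/L.
Steady-state trough Cmin,ss = Cmax,ss·f ≈ 100.737 × 0.7937 ≈ 79.955 mg/L.

80.0 mg/L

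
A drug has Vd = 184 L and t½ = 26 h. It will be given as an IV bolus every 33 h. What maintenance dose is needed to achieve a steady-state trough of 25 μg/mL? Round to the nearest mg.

6488 mg

τ/t½ = 33/26 ≈ 1.2692, so f = (1/2)^(33/26) ≈ 0.414881.
Cmin,ss = (D/Vd)·f/(1−f), so D = Cmin,ss·Vd·(1−f)/f.
D = 25 × 184 × (1−f)/f ≈ 25 × 184 × 1.41033 ≈ 6487.52 mg.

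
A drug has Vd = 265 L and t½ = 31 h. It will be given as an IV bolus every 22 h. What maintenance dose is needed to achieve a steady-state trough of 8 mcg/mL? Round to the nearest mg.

1347 mg

τ/t½ = 22/31 ≈ 0.70968, so f = (1/2)^(22/31) ≈ 0.611457.
Cmin,ss = (D/Vd)·f/(1−f), so D = Cmin,ss·Vd·(1−f)/f.
D = 8 × 265 × (1−f)/f ≈ 8 × 265 × 0.63544 ≈ 1347.13 mg.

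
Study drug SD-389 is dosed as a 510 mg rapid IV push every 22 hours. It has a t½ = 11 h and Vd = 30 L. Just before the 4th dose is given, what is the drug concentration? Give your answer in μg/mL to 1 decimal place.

f = (1/2)^(τ/t½) = (1/2)^(22/11) ≈ 0.2500.
C₀ = D/Vd = 510/30 ≈ 17.000 μg/mL.
Before the 4th dose, 3 doses have been given. Superposition: Cmin = C₀·(f + f² + … + f^3).
≈ 17.000 × (0.2500 + 0.0625 + 0.0156) ≈ 17.000 × 0.3281 ≈ 5.578 μg/mL.

5.6 μg/mL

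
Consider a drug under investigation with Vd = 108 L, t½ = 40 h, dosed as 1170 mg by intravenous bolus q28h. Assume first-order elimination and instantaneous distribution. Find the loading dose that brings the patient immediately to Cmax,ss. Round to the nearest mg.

3043 mg

f = (1/2)^(28/40) ≈ 0.615572; accumulation ratio R = 1/(1−f) ≈ 2.60127.
Loading dose to hit Cmax,ss on first dose: D_load = D_maint·R ≈ 1170 × 2.60127 ≈ 3043.49 mg.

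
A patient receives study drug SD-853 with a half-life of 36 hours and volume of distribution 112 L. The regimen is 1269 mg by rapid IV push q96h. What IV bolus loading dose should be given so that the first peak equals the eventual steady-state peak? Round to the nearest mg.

1506 mg

f = (1/2)^(96/36) ≈ 0.157490; accumulation ratio R = 1/(1−f) ≈ 1.18693.
Loading dose to hit Cmax,ss on first dose: D_load = D_maint·R ≈ 1269 × 1.18693 ≈ 1506.21 mg.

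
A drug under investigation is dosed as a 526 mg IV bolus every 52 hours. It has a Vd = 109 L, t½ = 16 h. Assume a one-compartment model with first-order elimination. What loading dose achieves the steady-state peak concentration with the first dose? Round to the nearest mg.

f = (1/2)^(52/16) ≈ 0.105112; accumulation ratio R = 1/(1−f) ≈ 1.11746.
Loading dose to hit Cmax,ss on first dose: D_load = D_maint·R ≈ 526 × 1.11746 ≈ 587.78 mg.

588 mg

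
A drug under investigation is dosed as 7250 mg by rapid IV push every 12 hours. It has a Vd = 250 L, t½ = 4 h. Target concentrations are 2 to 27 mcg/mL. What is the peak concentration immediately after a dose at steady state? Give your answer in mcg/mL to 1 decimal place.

33.1 mcg/mL

The dosing interval is 3 half-lives, so f = 2^(−3) = 0.125.
Accumulation ratio R = 1/(1 − f) = 1/0.875 = 8/7.
Single-dose peak C₀ = D/Vd = 7250/250 = 29 mcg/mL.
Steady-state peak Cmax,ss = C₀·R = 29 × 8/7 ≈ 33.143 mcg/mL.
Peak 33.1 mcg/mL vs MTC 27 mcg/mL: exceeds toxic threshold.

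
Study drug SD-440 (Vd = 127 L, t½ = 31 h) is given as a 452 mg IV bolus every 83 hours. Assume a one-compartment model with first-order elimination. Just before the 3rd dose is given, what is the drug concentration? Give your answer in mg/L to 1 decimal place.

0.6 mg/L

f = (1/2)^(τ/t½) = (1/2)^(83/31) ≈ 0.1563.
C₀ = D/Vd = 452/127 ≈ 3.559 mg/L.
Before the 3rd dose, 2 doses have been given. Superposition: Cmin = C₀·(f + f²).
≈ 3.559 × (0.1563 + 0.0244) ≈ 3.559 × 0.1807 ≈ 0.643 mg/L.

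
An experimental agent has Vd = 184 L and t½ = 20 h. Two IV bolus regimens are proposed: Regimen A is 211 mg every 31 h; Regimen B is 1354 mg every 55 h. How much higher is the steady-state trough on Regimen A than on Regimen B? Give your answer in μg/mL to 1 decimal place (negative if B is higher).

-0.7 μg/mL

Regimen A: f = (1/2)^(31/20) ≈ 0.3415; Cmin,ss = (211/184)·f/(1−f) ≈ 0.595 μg/mL.
Regimen B: f = (1/2)^(55/20) ≈ 0.1487; Cmin,ss = (1354/184)·f/(1−f) ≈ 1.285 μg/mL.
Difference ≈ 0.595 − 1.285 ≈ -0.690 μg/mL.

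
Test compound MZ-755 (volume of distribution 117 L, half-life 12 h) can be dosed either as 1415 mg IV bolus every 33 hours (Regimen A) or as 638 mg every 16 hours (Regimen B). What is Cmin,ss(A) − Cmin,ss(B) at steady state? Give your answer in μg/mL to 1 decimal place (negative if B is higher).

-1.5 μg/mL

Regimen A: f = (1/2)^(33/12) ≈ 0.1487; Cmin,ss = (1415/117)·f/(1−f) ≈ 2.113 μg/mL.
Regimen B: f = (1/2)^(16/12) ≈ 0.3969; Cmin,ss = (638/117)·f/(1−f) ≈ 3.589 μg/mL.
Difference ≈ 2.113 − 3.589 ≈ -1.476 μg/mL.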